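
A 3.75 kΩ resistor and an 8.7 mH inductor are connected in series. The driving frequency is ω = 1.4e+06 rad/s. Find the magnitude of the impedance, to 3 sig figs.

12700 Ω

X_L = ωL = 12200 Ω
Z = 3750 + j12200 Ω
|Z| = √(3750² + 12200²) = 12700 Ω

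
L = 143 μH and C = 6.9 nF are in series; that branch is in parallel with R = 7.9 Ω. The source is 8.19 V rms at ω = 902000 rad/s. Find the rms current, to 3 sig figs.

X_L = ωL = 129 Ω
X_C = 1/(ωC) = 161 Ω
Branch 1: Z₁ = R = 7.90 Ω
Branch 2 (series LC): Z₂ = j(X_L − X_C) = −j31.7 Ω
Parallel: Z = Z₁Z₂/(Z₁+Z₂), |Z| = 7.67 Ω, ∠Z = -14.0°
I = V/|Z| = 8.19/7.67 = 1.07 A

1.07 A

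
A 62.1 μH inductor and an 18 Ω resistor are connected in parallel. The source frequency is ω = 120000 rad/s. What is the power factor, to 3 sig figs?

0.383

X_L = ωL = 7.45 Ω
Parallel: admittances add. Y = 1/R + 1/(jωL)
Y = (0.0556 − j0.134) S
|Y| = 0.145 S → |Z| = 1/|Y| = 6.89 Ω, ∠Z = −∠Y = 67.5°
cos φ = cos(67.5°) = 0.383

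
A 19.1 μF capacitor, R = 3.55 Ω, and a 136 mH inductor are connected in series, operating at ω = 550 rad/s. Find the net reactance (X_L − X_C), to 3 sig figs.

-20.4 Ω

X_L = ωL = 74.8 Ω
X_C = 1/(ωC) = 95.2 Ω
X = 74.8 − 95.2 = -20.4 Ω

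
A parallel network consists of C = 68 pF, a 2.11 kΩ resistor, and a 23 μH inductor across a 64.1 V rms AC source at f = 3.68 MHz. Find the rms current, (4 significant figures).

ω = 2πf = 2.312e+07 rad/s
X_L = ωL = 531.8 Ω
X_C = 1/(ωC) = 636.0 Ω
Parallel: admittances add. Y = 1/R + 1/(jωL) + jωC
Y = (0.0004739 − j0.0003081) S
|Y| = 0.0005653 S → |Z| = 1/|Y| = 1769 Ω, ∠Z = −∠Y = 33.03°
I = V/|Z| = 64.1/1769 = 36.23 mA

36.23 mA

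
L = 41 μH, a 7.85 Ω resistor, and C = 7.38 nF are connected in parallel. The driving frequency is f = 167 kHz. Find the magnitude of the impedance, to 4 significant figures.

7.793 Ω

ω = 2πf = 1.049e+06 rad/s
X_L = ωL = 43.02 Ω
X_C = 1/(ωC) = 129.1 Ω
Parallel: admittances add. Y = 1/R + 1/(jωL) + jωC
Y = (0.1274 − j0.01550) S
|Y| = 0.1283 S → |Z| = 1/|Y| = 7.793 Ω, ∠Z = −∠Y = 6.938°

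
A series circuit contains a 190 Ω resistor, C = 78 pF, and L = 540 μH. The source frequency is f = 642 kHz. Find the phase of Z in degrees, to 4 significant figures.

ω = 2πf = 4.034e+06 rad/s
X_L = ωL = 2178 Ω
X_C = 1/(ωC) = 3178 Ω
Net reactance X = X_L − X_C = -1000 Ω
Z = 190.0 − j1000 Ω
|Z| = √(190.0² + 1000²) = 1018 Ω
∠Z = arctan(-1000/190.0) = -79.24°

-79.24°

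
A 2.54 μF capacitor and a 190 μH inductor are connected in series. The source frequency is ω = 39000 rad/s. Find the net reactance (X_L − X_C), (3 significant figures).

-2.68 Ω

X_L = ωL = 7.41 Ω
X_C = 1/(ωC) = 10.1 Ω
X = 7.41 − 10.1 = -2.68 Ω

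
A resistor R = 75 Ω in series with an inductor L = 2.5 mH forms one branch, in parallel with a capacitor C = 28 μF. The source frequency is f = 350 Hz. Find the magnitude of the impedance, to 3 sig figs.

16.1 Ω

ω = 2πf = 2199 rad/s
X_L = ωL = 5.50 Ω
X_C = 1/(ωC) = 16.2 Ω
Branch 1 (R+jX_L): Z₁ = 75.0 + j5.50 Ω, |Z₁| = 75.2 Ω
Branch 2 (−jX_C): Z₂ = −j16.2 Ω
Parallel: Z = Z₁Z₂/(Z₁+Z₂), |Z| = 16.1 Ω, ∠Z = -77.7°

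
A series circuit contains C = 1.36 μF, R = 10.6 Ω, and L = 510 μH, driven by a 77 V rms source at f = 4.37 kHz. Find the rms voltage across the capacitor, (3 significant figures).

ω = 2πf = 27460 rad/s
X_L = ωL = 14.0 Ω
X_C = 1/(ωC) = 26.8 Ω
Net reactance X = X_L − X_C = -12.8 Ω
Z = 10.6 − j12.8 Ω
|Z| = √(10.6² + 12.8²) = 16.6 Ω
I = V/|Z| = 4.64 A
V_C = I·|Z_C| = 4.64 × 26.8 = 124 V

124 V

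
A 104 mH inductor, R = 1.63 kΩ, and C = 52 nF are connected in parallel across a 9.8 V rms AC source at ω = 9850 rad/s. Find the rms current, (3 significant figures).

X_L = ωL = 1020 Ω
X_C = 1/(ωC) = 1950 Ω
Parallel: admittances add. Y = 1/R + 1/(jωL) + jωC
Y = (0.000613 − j0.000464) S
|Y| = 0.000769 S → |Z| = 1/|Y| = 1300 Ω, ∠Z = −∠Y = 37.1°
I = V/|Z| = 9.8/1300 = 7.54 mA

7.54 mA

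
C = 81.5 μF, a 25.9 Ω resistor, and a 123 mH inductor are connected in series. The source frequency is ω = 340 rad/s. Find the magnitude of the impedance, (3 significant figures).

26.5 Ω

X_L = ωL = 41.8 Ω
X_C = 1/(ωC) = 36.1 Ω
Net reactance X = X_L − X_C = 5.73 Ω
Z = 25.9 + j5.73 Ω
|Z| = √(25.9² + 5.73²) = 26.5 Ω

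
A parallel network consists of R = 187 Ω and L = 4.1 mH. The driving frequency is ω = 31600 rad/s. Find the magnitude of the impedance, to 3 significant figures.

X_L = ωL = 130 Ω
Parallel: admittances add. Y = 1/R + 1/(jωL)
Y = (0.00535 − j0.00772) S
|Y| = 0.00939 S → |Z| = 1/|Y| = 106 Ω, ∠Z = −∠Y = 55.3°

106 Ω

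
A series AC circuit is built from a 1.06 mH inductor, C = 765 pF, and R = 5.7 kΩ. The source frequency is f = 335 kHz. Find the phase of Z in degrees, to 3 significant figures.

15.8°

ω = 2πf = 2.105e+06 rad/s
X_L = ωL = 2230 Ω
X_C = 1/(ωC) = 621 Ω
Net reactance X = X_L − X_C = 1610 Ω
Z = 5700 + j1610 Ω
|Z| = √(5700² + 1610²) = 5920 Ω
∠Z = arctan(1610/5700) = 15.8°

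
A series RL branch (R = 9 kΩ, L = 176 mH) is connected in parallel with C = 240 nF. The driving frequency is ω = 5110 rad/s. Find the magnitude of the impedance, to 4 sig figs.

X_L = ωL = 899.4 Ω
X_C = 1/(ωC) = 815.4 Ω
Branch 1 (R+jX_L): Z₁ = 9000 + j899.4 Ω, |Z₁| = 9045 Ω
Branch 2 (−jX_C): Z₂ = −j815.4 Ω
Parallel: Z = Z₁Z₂/(Z₁+Z₂), |Z| = 819.4 Ω, ∠Z = -84.83°

819.4 Ω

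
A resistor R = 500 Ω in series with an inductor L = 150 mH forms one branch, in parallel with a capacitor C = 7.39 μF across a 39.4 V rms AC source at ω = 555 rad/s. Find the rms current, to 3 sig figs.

167 mA

X_L = ωL = 83.2 Ω
X_C = 1/(ωC) = 244 Ω
Branch 1 (R+jX_L): Z₁ = 500 + j83.2 Ω, |Z₁| = 507 Ω
Branch 2 (−jX_C): Z₂ = −j244 Ω
Parallel: Z = Z₁Z₂/(Z₁+Z₂), |Z| = 235 Ω, ∠Z = -62.7°
I = V/|Z| = 39.4/235 = 167 mA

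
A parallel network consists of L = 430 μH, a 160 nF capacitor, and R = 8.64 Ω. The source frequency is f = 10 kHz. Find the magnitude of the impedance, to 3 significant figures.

8.41 Ω

ω = 2πf = 62830 rad/s
X_L = ωL = 27.0 Ω
X_C = 1/(ωC) = 99.5 Ω
Parallel: admittances add. Y = 1/R + 1/(jωL) + jωC
Y = (0.116 − j0.0270) S
|Y| = 0.119 S → |Z| = 1/|Y| = 8.41 Ω, ∠Z = −∠Y = 13.1°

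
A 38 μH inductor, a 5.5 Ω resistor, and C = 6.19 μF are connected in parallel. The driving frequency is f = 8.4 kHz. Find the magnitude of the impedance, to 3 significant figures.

ω = 2πf = 52780 rad/s
X_L = ωL = 2.01 Ω
X_C = 1/(ωC) = 3.06 Ω
Parallel: admittances add. Y = 1/R + 1/(jωL) + jωC
Y = (0.182 − j0.172) S
|Y| = 0.250 S → |Z| = 1/|Y| = 4.00 Ω, ∠Z = −∠Y = 43.4°

4.00 Ω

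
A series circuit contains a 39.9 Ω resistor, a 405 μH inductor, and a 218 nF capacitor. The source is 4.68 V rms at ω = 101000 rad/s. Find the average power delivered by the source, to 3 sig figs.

X_L = ωL = 40.9 Ω
X_C = 1/(ωC) = 45.4 Ω
Net reactance X = X_L − X_C = -4.51 Ω
Z = 39.9 − j4.51 Ω
|Z| = √(39.9² + 4.51²) = 40.2 Ω
∠Z = arctan(-4.51/39.9) = -6.45°
I = V/|Z| = 117 mA
P = VI cos φ = 4.68 × 0.117 × cos(-6.45°) = 542 mW

542 mW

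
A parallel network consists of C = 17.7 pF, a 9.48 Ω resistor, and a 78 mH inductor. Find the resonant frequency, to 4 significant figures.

ω₀ = 1/√(LC) = 1/√(0.078 × 1.77e-11) = 851100 rad/s
f₀ = ω₀/(2π) = 135.5 kHz

135.5 kHz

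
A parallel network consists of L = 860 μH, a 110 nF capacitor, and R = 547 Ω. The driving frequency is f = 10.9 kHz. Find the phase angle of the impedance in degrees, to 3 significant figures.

79.0°

ω = 2πf = 68490 rad/s
X_L = ωL = 58.9 Ω
X_C = 1/(ωC) = 133 Ω
Parallel: admittances add. Y = 1/R + 1/(jωL) + jωC
Y = (0.00183 − j0.00944) S
|Y| = 0.00962 S → |Z| = 1/|Y| = 104 Ω, ∠Z = −∠Y = 79.0°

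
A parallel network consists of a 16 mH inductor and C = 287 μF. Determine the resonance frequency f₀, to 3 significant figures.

ω₀ = 1/√(LC) = 1/√(0.016 × 0.000287) = 466.7 rad/s
f₀ = ω₀/(2π) = 74.3 Hz

74.3 Hz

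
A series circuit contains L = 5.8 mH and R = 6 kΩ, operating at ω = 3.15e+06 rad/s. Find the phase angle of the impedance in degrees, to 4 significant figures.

X_L = ωL = 18270 Ω
Z = 6000 + j18270 Ω
|Z| = √(6000² + 18270²) = 19230 Ω
∠Z = arctan(18270/6000) = 71.82°

71.82°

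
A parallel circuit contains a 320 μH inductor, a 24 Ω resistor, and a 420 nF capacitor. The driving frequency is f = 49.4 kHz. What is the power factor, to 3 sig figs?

0.327

ω = 2πf = 310400 rad/s
X_L = ωL = 99.3 Ω
X_C = 1/(ωC) = 7.67 Ω
Parallel: admittances add. Y = 1/R + 1/(jωL) + jωC
Y = (0.0417 + j0.120) S
|Y| = 0.127 S → |Z| = 1/|Y| = 7.86 Ω, ∠Z = −∠Y = -70.9°
cos φ = cos(-70.9°) = 0.327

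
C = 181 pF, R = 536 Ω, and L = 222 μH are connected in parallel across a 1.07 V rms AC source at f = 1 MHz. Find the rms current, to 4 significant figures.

ω = 2πf = 6.283e+06 rad/s
X_L = ωL = 1395 Ω
X_C = 1/(ωC) = 879.3 Ω
Parallel: admittances add. Y = 1/R + 1/(jωL) + jωC
Y = (0.001866 + j0.0004203) S
|Y| = 0.001912 S → |Z| = 1/|Y| = 522.9 Ω, ∠Z = −∠Y = -12.70°
I = V/|Z| = 1.07/522.9 = 2.046 mA

2.046 mA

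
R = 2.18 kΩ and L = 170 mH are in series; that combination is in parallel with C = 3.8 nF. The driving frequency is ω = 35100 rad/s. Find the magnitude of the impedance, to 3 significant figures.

17900 Ω

X_L = ωL = 5970 Ω
X_C = 1/(ωC) = 7500 Ω
Branch 1 (R+jX_L): Z₁ = 2180 + j5970 Ω, |Z₁| = 6350 Ω
Branch 2 (−jX_C): Z₂ = −j7500 Ω
Parallel: Z = Z₁Z₂/(Z₁+Z₂), |Z| = 17900 Ω, ∠Z = 15.0°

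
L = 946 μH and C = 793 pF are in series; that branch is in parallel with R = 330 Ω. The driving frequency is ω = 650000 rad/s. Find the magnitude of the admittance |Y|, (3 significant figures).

X_L = ωL = 615 Ω
X_C = 1/(ωC) = 1940 Ω
Branch 1: Z₁ = R = 330 Ω
Branch 2 (series LC): Z₂ = j(X_L − X_C) = −j1330 Ω
Parallel: Z = Z₁Z₂/(Z₁+Z₂), |Z| = 320 Ω, ∠Z = -14.0°
|Y| = 1/|Z| = 3.12 mS

3.12 mS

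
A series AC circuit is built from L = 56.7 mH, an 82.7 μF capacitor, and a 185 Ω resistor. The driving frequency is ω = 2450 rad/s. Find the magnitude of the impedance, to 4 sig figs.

228.4 Ω

X_L = ωL = 138.9 Ω
X_C = 1/(ωC) = 4.935 Ω
Net reactance X = X_L − X_C = 134.0 Ω
Z = 185.0 + j134.0 Ω
|Z| = √(185.0² + 134.0²) = 228.4 Ω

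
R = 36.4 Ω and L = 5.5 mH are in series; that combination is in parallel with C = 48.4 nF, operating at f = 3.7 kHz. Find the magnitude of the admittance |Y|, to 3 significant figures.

ω = 2πf = 23250 rad/s
X_L = ωL = 128 Ω
X_C = 1/(ωC) = 889 Ω
Branch 1 (R+jX_L): Z₁ = 36.4 + j128 Ω, |Z₁| = 133 Ω
Branch 2 (−jX_C): Z₂ = −j889 Ω
Parallel: Z = Z₁Z₂/(Z₁+Z₂), |Z| = 155 Ω, ∠Z = 71.4°
|Y| = 1/|Z| = 6.45 mS

6.45 mS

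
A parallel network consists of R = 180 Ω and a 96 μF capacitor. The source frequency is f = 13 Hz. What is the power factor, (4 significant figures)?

0.5781

ω = 2πf = 81.68 rad/s
X_C = 1/(ωC) = 127.5 Ω
Parallel: admittances add. Y = 1/R + jωC
Y = (0.005556 + j0.007841) S
|Y| = 0.009610 S → |Z| = 1/|Y| = 104.1 Ω, ∠Z = −∠Y = -54.68°
cos φ = cos(-54.68°) = 0.5781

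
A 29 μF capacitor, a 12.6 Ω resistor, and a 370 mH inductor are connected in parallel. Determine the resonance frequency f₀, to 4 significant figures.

ω₀ = 1/√(LC) = 1/√(0.37 × 2.9e-05) = 305.3 rad/s
f₀ = ω₀/(2π) = 48.59 Hz

48.59 Hz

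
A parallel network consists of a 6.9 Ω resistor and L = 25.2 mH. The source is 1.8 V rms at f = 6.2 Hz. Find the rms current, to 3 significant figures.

ω = 2πf = 38.96 rad/s
X_L = ωL = 0.982 Ω
Parallel: admittances add. Y = 1/R + 1/(jωL)
Y = (0.145 − j1.02) S
|Y| = 1.03 S → |Z| = 1/|Y| = 0.972 Ω, ∠Z = −∠Y = 81.9°
I = V/|Z| = 1.8/0.972 = 1.85 A

1.85 A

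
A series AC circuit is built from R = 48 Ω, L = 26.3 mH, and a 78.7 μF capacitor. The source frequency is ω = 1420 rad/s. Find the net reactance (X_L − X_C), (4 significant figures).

X_L = ωL = 37.35 Ω
X_C = 1/(ωC) = 8.948 Ω
X = 37.35 − 8.948 = 28.40 Ω

28.40 Ω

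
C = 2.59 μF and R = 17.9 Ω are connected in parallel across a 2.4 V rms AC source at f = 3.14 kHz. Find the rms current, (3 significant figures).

182 mA

ω = 2πf = 19730 rad/s
X_C = 1/(ωC) = 19.6 Ω
Parallel: admittances add. Y = 1/R + jωC
Y = (0.0559 + j0.0511) S
|Y| = 0.0757 S → |Z| = 1/|Y| = 13.2 Ω, ∠Z = −∠Y = -42.4°
I = V/|Z| = 2.4/13.2 = 182 mA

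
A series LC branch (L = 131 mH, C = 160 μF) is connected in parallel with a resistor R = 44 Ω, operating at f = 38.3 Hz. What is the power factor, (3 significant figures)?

ω = 2πf = 240.6 rad/s
X_L = ωL = 31.5 Ω
X_C = 1/(ωC) = 26.0 Ω
Branch 1: Z₁ = R = 44.0 Ω
Branch 2 (series LC): Z₂ = j(X_L − X_C) = j5.55 Ω
Parallel: Z = Z₁Z₂/(Z₁+Z₂), |Z| = 5.51 Ω, ∠Z = 82.8°
cos φ = cos(82.8°) = 0.125

0.125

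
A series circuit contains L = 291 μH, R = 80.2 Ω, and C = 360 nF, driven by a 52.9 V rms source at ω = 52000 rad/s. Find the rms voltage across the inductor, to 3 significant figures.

9.01 V

X_L = ωL = 15.1 Ω
X_C = 1/(ωC) = 53.4 Ω
Net reactance X = X_L − X_C = -38.3 Ω
Z = 80.2 − j38.3 Ω
|Z| = √(80.2² + 38.3²) = 88.9 Ω
I = V/|Z| = 595 mA
V_L = I·|Z_L| = 0.595 × 15.1 = 9.01 V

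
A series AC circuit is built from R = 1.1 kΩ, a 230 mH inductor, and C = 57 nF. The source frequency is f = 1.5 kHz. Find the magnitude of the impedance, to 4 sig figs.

1142 Ω

ω = 2πf = 9425 rad/s
X_L = ωL = 2168 Ω
X_C = 1/(ωC) = 1861 Ω
Net reactance X = X_L − X_C = 306.2 Ω
Z = 1100 + j306.2 Ω
|Z| = √(1100² + 306.2²) = 1142 Ω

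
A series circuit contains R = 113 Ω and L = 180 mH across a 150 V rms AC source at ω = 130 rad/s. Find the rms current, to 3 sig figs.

X_L = ωL = 23.4 Ω
Z = 113 + j23.4 Ω
|Z| = √(113² + 23.4²) = 115 Ω
I = V/|Z| = 150/115 = 1.30 A

1.30 A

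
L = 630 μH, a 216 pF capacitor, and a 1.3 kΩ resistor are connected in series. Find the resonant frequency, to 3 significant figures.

ω₀ = 1/√(LC) = 1/√(0.00063 × 2.16e-10) = 2.711e+06 rad/s
f₀ = ω₀/(2π) = 431 kHz

431 kHz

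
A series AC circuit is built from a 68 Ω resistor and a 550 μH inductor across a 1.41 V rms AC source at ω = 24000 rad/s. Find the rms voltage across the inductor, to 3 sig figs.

X_L = ωL = 13.2 Ω
Z = 68.0 + j13.2 Ω
|Z| = √(68.0² + 13.2²) = 69.3 Ω
I = V/|Z| = 20.4 mA
V_L = I·|Z_L| = 0.0204 × 13.2 = 0.269 V

0.269 V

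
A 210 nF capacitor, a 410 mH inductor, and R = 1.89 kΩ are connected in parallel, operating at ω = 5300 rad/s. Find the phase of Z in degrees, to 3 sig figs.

X_L = ωL = 2170 Ω
X_C = 1/(ωC) = 898 Ω
Parallel: admittances add. Y = 1/R + 1/(jωL) + jωC
Y = (0.000529 + j0.000653) S
|Y| = 0.000840 S → |Z| = 1/|Y| = 1190 Ω, ∠Z = −∠Y = -51.0°

-51.0°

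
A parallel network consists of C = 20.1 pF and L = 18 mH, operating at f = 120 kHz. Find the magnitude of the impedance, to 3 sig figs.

ω = 2πf = 754000 rad/s
X_L = ωL = 13600 Ω
X_C = 1/(ωC) = 66000 Ω
Parallel: admittances add. Y = 1/(jωL) + jωC
Y = (0 − j5.85e-05) S
|Y| = 5.85e-05 S → |Z| = 1/|Y| = 17100 Ω, ∠Z = −∠Y = 90.0°

17100 Ω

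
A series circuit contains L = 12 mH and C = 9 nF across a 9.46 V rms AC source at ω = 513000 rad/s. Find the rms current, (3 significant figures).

1.59 mA

X_L = ωL = 6160 Ω
X_C = 1/(ωC) = 217 Ω
Net reactance X = X_L − X_C = 5940 Ω
Z = j5940 Ω
|Z| = √(0² + 5940²) = 5940 Ω
I = V/|Z| = 9.46/5940 = 1.59 mA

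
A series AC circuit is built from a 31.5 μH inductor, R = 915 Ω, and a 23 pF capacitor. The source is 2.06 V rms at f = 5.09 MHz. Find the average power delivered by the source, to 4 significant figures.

ω = 2πf = 3.198e+07 rad/s
X_L = ωL = 1007 Ω
X_C = 1/(ωC) = 1359 Ω
Net reactance X = X_L − X_C = -352.1 Ω
Z = 915.0 − j352.1 Ω
|Z| = √(915.0² + 352.1²) = 980.4 Ω
∠Z = arctan(-352.1/915.0) = -21.05°
I = V/|Z| = 2.101 mA
P = VI cos φ = 2.06 × 0.002101 × cos(-21.05°) = 4.040 mW

4.040 mW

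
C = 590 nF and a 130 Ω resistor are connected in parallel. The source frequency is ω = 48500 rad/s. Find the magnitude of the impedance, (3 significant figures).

33.7 Ω

X_C = 1/(ωC) = 34.9 Ω
Parallel: admittances add. Y = 1/R + jωC
Y = (0.00769 + j0.0286) S
|Y| = 0.0296 S → |Z| = 1/|Y| = 33.7 Ω, ∠Z = −∠Y = -75.0°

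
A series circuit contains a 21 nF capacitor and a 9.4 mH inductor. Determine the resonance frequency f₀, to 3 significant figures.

ω₀ = 1/√(LC) = 1/√(0.0094 × 2.1e-08) = 71170 rad/s
f₀ = ω₀/(2π) = 11.3 kHz

11.3 kHz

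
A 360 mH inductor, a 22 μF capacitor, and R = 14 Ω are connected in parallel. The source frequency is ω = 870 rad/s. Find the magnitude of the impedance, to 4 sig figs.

13.66 Ω

X_L = ωL = 313.2 Ω
X_C = 1/(ωC) = 52.25 Ω
Parallel: admittances add. Y = 1/R + 1/(jωL) + jωC
Y = (0.07143 + j0.01595) S
|Y| = 0.07319 S → |Z| = 1/|Y| = 13.66 Ω, ∠Z = −∠Y = -12.59°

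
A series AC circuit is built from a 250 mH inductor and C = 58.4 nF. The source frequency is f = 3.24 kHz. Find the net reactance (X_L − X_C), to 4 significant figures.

4248 Ω

ω = 2πf = 20360 rad/s
X_L = ωL = 5089 Ω
X_C = 1/(ωC) = 841.1 Ω
X = 5089 − 841.1 = 4248 Ω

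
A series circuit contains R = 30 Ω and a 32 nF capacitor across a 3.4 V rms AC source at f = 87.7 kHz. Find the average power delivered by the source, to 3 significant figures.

84.3 mW

ω = 2πf = 551000 rad/s
X_C = 1/(ωC) = 56.7 Ω
Z = 30.0 − j56.7 Ω
|Z| = √(30.0² + 56.7²) = 64.2 Ω
∠Z = arctan(-56.7/30.0) = -62.1°
I = V/|Z| = 53.0 mA
P = VI cos φ = 3.4 × 0.0530 × cos(-62.1°) = 84.3 mW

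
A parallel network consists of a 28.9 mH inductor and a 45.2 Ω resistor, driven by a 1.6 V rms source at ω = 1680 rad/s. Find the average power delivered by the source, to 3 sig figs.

56.6 mW

X_L = ωL = 48.6 Ω
Parallel: admittances add. Y = 1/R + 1/(jωL)
Y = (0.0221 − j0.0206) S
|Y| = 0.0302 S → |Z| = 1/|Y| = 33.1 Ω, ∠Z = −∠Y = 43.0°
I = V/|Z| = 48.4 mA
P = VI cos φ = 1.6 × 0.0484 × cos(43.0°) = 56.6 mW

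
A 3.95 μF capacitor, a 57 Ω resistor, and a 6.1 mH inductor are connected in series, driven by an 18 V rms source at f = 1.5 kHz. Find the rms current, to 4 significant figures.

ω = 2πf = 9425 rad/s
X_L = ωL = 57.49 Ω
X_C = 1/(ωC) = 26.86 Ω
Net reactance X = X_L − X_C = 30.63 Ω
Z = 57.00 + j30.63 Ω
|Z| = √(57.00² + 30.63²) = 64.71 Ω
I = V/|Z| = 18/64.71 = 278.2 mA

278.2 mA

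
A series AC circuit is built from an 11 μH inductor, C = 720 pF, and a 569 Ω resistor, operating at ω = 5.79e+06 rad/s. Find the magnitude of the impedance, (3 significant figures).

X_L = ωL = 63.7 Ω
X_C = 1/(ωC) = 240 Ω
Net reactance X = X_L − X_C = -176 Ω
Z = 569 − j176 Ω
|Z| = √(569² + 176²) = 596 Ω

596 Ω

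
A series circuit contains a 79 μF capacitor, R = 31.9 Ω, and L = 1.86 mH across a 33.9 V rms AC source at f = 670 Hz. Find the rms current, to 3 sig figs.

ω = 2πf = 4210 rad/s
X_L = ωL = 7.83 Ω
X_C = 1/(ωC) = 3.01 Ω
Net reactance X = X_L − X_C = 4.82 Ω
Z = 31.9 + j4.82 Ω
|Z| = √(31.9² + 4.82²) = 32.3 Ω
I = V/|Z| = 33.9/32.3 = 1.05 A

1.05 A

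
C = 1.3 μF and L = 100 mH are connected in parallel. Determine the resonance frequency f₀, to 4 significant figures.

ω₀ = 1/√(LC) = 1/√(0.1 × 1.3e-06) = 2774 rad/s
f₀ = ω₀/(2π) = 441.4 Hz

441.4 Hz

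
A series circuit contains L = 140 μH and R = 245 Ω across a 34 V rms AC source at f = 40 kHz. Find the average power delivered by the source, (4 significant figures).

ω = 2πf = 251300 rad/s
X_L = ωL = 35.19 Ω
Z = 245.0 + j35.19 Ω
|Z| = √(245.0² + 35.19²) = 247.5 Ω
∠Z = arctan(35.19/245.0) = 8.173°
I = V/|Z| = 137.4 mA
P = VI cos φ = 34 × 0.1374 × cos(8.173°) = 4.623 W

4.623 W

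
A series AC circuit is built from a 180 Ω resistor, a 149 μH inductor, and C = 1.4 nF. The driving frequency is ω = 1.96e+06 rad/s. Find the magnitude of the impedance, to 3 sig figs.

X_L = ωL = 292 Ω
X_C = 1/(ωC) = 364 Ω
Net reactance X = X_L − X_C = -72.4 Ω
Z = 180 − j72.4 Ω
|Z| = √(180² + 72.4²) = 194 Ω

194 Ω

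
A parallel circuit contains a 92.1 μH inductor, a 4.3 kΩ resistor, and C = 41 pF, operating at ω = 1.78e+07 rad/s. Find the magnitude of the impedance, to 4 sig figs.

3823 Ω

X_L = ωL = 1639 Ω
X_C = 1/(ωC) = 1370 Ω
Parallel: admittances add. Y = 1/R + 1/(jωL) + jωC
Y = (0.0002326 + j0.0001198) S
|Y| = 0.0002616 S → |Z| = 1/|Y| = 3823 Ω, ∠Z = −∠Y = -27.26°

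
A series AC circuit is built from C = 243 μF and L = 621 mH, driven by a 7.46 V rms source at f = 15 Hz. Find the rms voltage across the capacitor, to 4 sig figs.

ω = 2πf = 94.25 rad/s
X_L = ωL = 58.53 Ω
X_C = 1/(ωC) = 43.66 Ω
Net reactance X = X_L − X_C = 14.86 Ω
Z = j14.86 Ω
|Z| = √(0² + 14.86²) = 14.86 Ω
I = V/|Z| = 501.9 mA
V_C = I·|Z_C| = 0.5019 × 43.66 = 21.91 V

21.91 V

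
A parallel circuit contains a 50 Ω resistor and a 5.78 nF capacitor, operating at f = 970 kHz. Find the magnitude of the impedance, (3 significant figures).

24.7 Ω

ω = 2πf = 6.095e+06 rad/s
X_C = 1/(ωC) = 28.4 Ω
Parallel: admittances add. Y = 1/R + jωC
Y = (0.0200 + j0.0352) S
|Y| = 0.0405 S → |Z| = 1/|Y| = 24.7 Ω, ∠Z = −∠Y = -60.4°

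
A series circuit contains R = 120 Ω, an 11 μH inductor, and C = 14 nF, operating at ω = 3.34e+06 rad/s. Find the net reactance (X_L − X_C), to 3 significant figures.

15.4 Ω

X_L = ωL = 36.7 Ω
X_C = 1/(ωC) = 21.4 Ω
X = 36.7 − 21.4 = 15.4 Ω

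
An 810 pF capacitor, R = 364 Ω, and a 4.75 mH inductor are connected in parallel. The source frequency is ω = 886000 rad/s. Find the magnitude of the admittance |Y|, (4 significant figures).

X_L = ωL = 4208 Ω
X_C = 1/(ωC) = 1393 Ω
Parallel: admittances add. Y = 1/R + 1/(jωL) + jωC
Y = (0.002747 + j0.0004800) S
|Y| = 0.002789 S → |Z| = 1/|Y| = 358.6 Ω, ∠Z = −∠Y = -9.912°

2.789 mS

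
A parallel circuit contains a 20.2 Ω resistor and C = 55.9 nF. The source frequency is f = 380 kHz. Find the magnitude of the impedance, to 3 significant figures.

7.02 Ω

ω = 2πf = 2.388e+06 rad/s
X_C = 1/(ωC) = 7.49 Ω
Parallel: admittances add. Y = 1/R + jωC
Y = (0.0495 + j0.133) S
|Y| = 0.142 S → |Z| = 1/|Y| = 7.02 Ω, ∠Z = −∠Y = -69.6°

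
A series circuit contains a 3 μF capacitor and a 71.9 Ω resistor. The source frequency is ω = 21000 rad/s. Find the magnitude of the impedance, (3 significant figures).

73.6 Ω

X_C = 1/(ωC) = 15.9 Ω
Z = 71.9 − j15.9 Ω
|Z| = √(71.9² + 15.9²) = 73.6 Ω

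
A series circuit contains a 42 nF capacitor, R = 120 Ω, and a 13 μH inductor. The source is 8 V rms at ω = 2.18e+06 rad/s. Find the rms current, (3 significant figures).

66.0 mA

X_L = ωL = 28.3 Ω
X_C = 1/(ωC) = 10.9 Ω
Net reactance X = X_L − X_C = 17.4 Ω
Z = 120 + j17.4 Ω
|Z| = √(120² + 17.4²) = 121 Ω
I = V/|Z| = 8/121 = 66.0 mA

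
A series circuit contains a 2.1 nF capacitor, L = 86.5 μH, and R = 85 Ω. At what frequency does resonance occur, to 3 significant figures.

373 kHz

ω₀ = 1/√(LC) = 1/√(8.65e-05 × 2.1e-09) = 2.346e+06 rad/s
f₀ = ω₀/(2π) = 373 kHz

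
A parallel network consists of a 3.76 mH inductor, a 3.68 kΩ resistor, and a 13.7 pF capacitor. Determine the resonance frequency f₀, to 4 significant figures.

701.2 kHz

ω₀ = 1/√(LC) = 1/√(0.00376 × 1.37e-11) = 4.406e+06 rad/s
f₀ = ω₀/(2π) = 701.2 kHz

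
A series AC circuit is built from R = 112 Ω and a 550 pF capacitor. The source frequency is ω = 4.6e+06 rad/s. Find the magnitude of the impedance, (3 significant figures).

X_C = 1/(ωC) = 395 Ω
Z = 112 − j395 Ω
|Z| = √(112² + 395²) = 411 Ω

411 Ω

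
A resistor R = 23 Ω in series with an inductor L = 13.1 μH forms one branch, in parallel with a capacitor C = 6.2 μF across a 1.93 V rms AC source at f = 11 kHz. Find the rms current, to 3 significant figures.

828 mA

ω = 2πf = 69120 rad/s
X_L = ωL = 0.905 Ω
X_C = 1/(ωC) = 2.33 Ω
Branch 1 (R+jX_L): Z₁ = 23.0 + j0.905 Ω, |Z₁| = 23.0 Ω
Branch 2 (−jX_C): Z₂ = −j2.33 Ω
Parallel: Z = Z₁Z₂/(Z₁+Z₂), |Z| = 2.33 Ω, ∠Z = -84.2°
I = V/|Z| = 1.93/2.33 = 828 mA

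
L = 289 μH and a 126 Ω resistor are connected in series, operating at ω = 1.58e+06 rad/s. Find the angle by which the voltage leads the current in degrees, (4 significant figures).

74.57°

X_L = ωL = 456.6 Ω
Z = 126.0 + j456.6 Ω
|Z| = √(126.0² + 456.6²) = 473.7 Ω
∠Z = arctan(456.6/126.0) = 74.57°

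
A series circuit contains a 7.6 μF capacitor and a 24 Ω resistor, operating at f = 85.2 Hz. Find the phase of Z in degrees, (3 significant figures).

-84.4°

ω = 2πf = 535.3 rad/s
X_C = 1/(ωC) = 246 Ω
Z = 24.0 − j246 Ω
|Z| = √(24.0² + 246²) = 247 Ω
∠Z = arctan(-246/24.0) = -84.4°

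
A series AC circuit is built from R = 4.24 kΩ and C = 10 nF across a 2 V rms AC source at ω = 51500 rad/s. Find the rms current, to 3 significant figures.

429 μA

X_C = 1/(ωC) = 1940 Ω
Z = 4240 − j1940 Ω
|Z| = √(4240² + 1940²) = 4660 Ω
I = V/|Z| = 2/4660 = 429 μA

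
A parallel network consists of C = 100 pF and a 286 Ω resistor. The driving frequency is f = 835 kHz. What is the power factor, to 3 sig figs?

0.989

ω = 2πf = 5.246e+06 rad/s
X_C = 1/(ωC) = 1910 Ω
Parallel: admittances add. Y = 1/R + jωC
Y = (0.00350 + j0.000525) S
|Y| = 0.00354 S → |Z| = 1/|Y| = 283 Ω, ∠Z = −∠Y = -8.53°
cos φ = cos(-8.53°) = 0.989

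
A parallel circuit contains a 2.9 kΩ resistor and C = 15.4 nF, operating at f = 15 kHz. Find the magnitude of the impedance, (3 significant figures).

ω = 2πf = 94250 rad/s
X_C = 1/(ωC) = 689 Ω
Parallel: admittances add. Y = 1/R + jωC
Y = (0.000345 + j0.00145) S
|Y| = 0.00149 S → |Z| = 1/|Y| = 670 Ω, ∠Z = −∠Y = -76.6°

670 Ω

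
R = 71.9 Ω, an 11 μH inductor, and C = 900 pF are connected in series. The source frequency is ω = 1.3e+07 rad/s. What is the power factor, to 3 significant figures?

0.781

X_L = ωL = 143 Ω
X_C = 1/(ωC) = 85.5 Ω
Net reactance X = X_L − X_C = 57.5 Ω
Z = 71.9 + j57.5 Ω
|Z| = √(71.9² + 57.5²) = 92.1 Ω
∠Z = arctan(57.5/71.9) = 38.7°
cos φ = cos(38.7°) = 0.781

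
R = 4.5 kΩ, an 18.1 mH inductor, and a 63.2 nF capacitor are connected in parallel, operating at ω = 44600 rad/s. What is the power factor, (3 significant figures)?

X_L = ωL = 807 Ω
X_C = 1/(ωC) = 355 Ω
Parallel: admittances add. Y = 1/R + 1/(jωL) + jωC
Y = (0.000222 + j0.00158) S
|Y| = 0.00160 S → |Z| = 1/|Y| = 627 Ω, ∠Z = −∠Y = -82.0°
cos φ = cos(-82.0°) = 0.139

0.139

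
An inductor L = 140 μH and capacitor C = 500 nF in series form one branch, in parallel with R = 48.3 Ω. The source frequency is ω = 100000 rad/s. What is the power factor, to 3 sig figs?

X_L = ωL = 14.0 Ω
X_C = 1/(ωC) = 20.0 Ω
Branch 1: Z₁ = R = 48.3 Ω
Branch 2 (series LC): Z₂ = j(X_L − X_C) = −j6.00 Ω
Parallel: Z = Z₁Z₂/(Z₁+Z₂), |Z| = 5.95 Ω, ∠Z = -82.9°
cos φ = cos(-82.9°) = 0.123

0.123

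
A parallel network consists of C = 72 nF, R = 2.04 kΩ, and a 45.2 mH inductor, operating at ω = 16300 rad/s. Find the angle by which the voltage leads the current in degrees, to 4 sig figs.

X_L = ωL = 736.8 Ω
X_C = 1/(ωC) = 852.1 Ω
Parallel: admittances add. Y = 1/R + 1/(jωL) + jωC
Y = (0.0004902 − j0.0001837) S
|Y| = 0.0005235 S → |Z| = 1/|Y| = 1910 Ω, ∠Z = −∠Y = 20.54°

20.54°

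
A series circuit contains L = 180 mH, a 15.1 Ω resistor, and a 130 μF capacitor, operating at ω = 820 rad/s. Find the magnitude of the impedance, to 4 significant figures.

X_L = ωL = 147.6 Ω
X_C = 1/(ωC) = 9.381 Ω
Net reactance X = X_L − X_C = 138.2 Ω
Z = 15.10 + j138.2 Ω
|Z| = √(15.10² + 138.2²) = 139.0 Ω

139.0 Ω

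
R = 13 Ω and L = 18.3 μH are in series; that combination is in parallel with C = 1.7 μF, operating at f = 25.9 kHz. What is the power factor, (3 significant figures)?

ω = 2πf = 162700 rad/s
X_L = ωL = 2.98 Ω
X_C = 1/(ωC) = 3.61 Ω
Branch 1 (R+jX_L): Z₁ = 13.0 + j2.98 Ω, |Z₁| = 13.3 Ω
Branch 2 (−jX_C): Z₂ = −j3.61 Ω
Parallel: Z = Z₁Z₂/(Z₁+Z₂), |Z| = 3.70 Ω, ∠Z = -74.3°
cos φ = cos(-74.3°) = 0.271

0.271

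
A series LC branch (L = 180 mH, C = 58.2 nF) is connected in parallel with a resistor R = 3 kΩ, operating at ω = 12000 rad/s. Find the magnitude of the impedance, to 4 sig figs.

X_L = ωL = 2160 Ω
X_C = 1/(ωC) = 1432 Ω
Branch 1: Z₁ = R = 3000 Ω
Branch 2 (series LC): Z₂ = j(X_L − X_C) = j728.2 Ω
Parallel: Z = Z₁Z₂/(Z₁+Z₂), |Z| = 707.6 Ω, ∠Z = 76.36°

707.6 Ω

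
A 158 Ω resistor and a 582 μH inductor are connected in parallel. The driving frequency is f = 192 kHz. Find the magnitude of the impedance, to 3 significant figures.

154 Ω

ω = 2πf = 1.206e+06 rad/s
X_L = ωL = 702 Ω
Parallel: admittances add. Y = 1/R + 1/(jωL)
Y = (0.00633 − j0.00142) S
|Y| = 0.00649 S → |Z| = 1/|Y| = 154 Ω, ∠Z = −∠Y = 12.7°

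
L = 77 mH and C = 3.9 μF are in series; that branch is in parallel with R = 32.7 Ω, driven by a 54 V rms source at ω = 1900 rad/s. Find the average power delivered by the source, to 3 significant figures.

X_L = ωL = 146 Ω
X_C = 1/(ωC) = 135 Ω
Branch 1: Z₁ = R = 32.7 Ω
Branch 2 (series LC): Z₂ = j(X_L − X_C) = j11.3 Ω
Parallel: Z = Z₁Z₂/(Z₁+Z₂), |Z| = 10.7 Ω, ∠Z = 70.9°
I = V/|Z| = 5.04 A
P = VI cos φ = 54 × 5.04 × cos(70.9°) = 89.2 W

89.2 W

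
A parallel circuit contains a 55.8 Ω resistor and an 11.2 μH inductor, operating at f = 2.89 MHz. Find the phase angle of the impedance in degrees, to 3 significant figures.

ω = 2πf = 1.816e+07 rad/s
X_L = ωL = 203 Ω
Parallel: admittances add. Y = 1/R + 1/(jωL)
Y = (0.0179 − j0.00492) S
|Y| = 0.0186 S → |Z| = 1/|Y| = 53.8 Ω, ∠Z = −∠Y = 15.3°

15.3°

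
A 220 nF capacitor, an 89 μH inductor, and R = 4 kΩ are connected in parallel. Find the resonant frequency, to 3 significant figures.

ω₀ = 1/√(LC) = 1/√(8.9e-05 × 2.2e-07) = 226000 rad/s
f₀ = ω₀/(2π) = 36.0 kHz

36.0 kHz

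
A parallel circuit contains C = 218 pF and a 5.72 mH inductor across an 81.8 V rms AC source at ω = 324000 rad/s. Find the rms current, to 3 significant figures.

38.4 mA

X_L = ωL = 1850 Ω
X_C = 1/(ωC) = 14200 Ω
Parallel: admittances add. Y = 1/(jωL) + jωC
Y = (0 − j0.000469) S
|Y| = 0.000469 S → |Z| = 1/|Y| = 2130 Ω, ∠Z = −∠Y = 90.0°
I = V/|Z| = 81.8/2130 = 38.4 mA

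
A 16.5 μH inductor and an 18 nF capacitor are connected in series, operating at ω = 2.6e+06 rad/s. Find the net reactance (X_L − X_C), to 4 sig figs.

X_L = ωL = 42.90 Ω
X_C = 1/(ωC) = 21.37 Ω
X = 42.90 − 21.37 = 21.53 Ω

21.53 Ω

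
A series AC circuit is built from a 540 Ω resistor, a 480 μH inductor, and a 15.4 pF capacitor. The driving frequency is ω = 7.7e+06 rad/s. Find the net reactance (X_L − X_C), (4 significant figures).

-4737 Ω

X_L = ωL = 3696 Ω
X_C = 1/(ωC) = 8433 Ω
X = 3696 − 8433 = -4737 Ω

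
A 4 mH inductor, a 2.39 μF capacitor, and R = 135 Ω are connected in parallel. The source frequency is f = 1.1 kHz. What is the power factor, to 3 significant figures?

0.353

ω = 2πf = 6912 rad/s
X_L = ωL = 27.6 Ω
X_C = 1/(ωC) = 60.5 Ω
Parallel: admittances add. Y = 1/R + 1/(jωL) + jωC
Y = (0.00741 − j0.0197) S
|Y| = 0.0210 S → |Z| = 1/|Y| = 47.6 Ω, ∠Z = −∠Y = 69.3°
cos φ = cos(69.3°) = 0.353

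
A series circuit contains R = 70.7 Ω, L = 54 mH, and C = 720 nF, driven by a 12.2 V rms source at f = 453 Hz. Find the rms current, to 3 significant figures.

ω = 2πf = 2846 rad/s
X_L = ωL = 154 Ω
X_C = 1/(ωC) = 488 Ω
Net reactance X = X_L − X_C = -334 Ω
Z = 70.7 − j334 Ω
|Z| = √(70.7² + 334²) = 342 Ω
I = V/|Z| = 12.2/342 = 35.7 mA

35.7 mA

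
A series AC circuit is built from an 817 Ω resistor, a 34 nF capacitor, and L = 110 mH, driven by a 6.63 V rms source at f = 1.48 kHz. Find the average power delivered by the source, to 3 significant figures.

ω = 2πf = 9299 rad/s
X_L = ωL = 1020 Ω
X_C = 1/(ωC) = 3160 Ω
Net reactance X = X_L − X_C = -2140 Ω
Z = 817 − j2140 Ω
|Z| = √(817² + 2140²) = 2290 Ω
∠Z = arctan(-2140/817) = -69.1°
I = V/|Z| = 2.89 mA
P = VI cos φ = 6.63 × 0.00289 × cos(-69.1°) = 6.84 mW

6.84 mW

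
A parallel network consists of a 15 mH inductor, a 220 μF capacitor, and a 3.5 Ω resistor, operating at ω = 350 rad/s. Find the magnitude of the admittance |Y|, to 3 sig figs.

X_L = ωL = 5.25 Ω
X_C = 1/(ωC) = 13.0 Ω
Parallel: admittances add. Y = 1/R + 1/(jωL) + jωC
Y = (0.286 − j0.113) S
|Y| = 0.307 S → |Z| = 1/|Y| = 3.25 Ω, ∠Z = −∠Y = 21.7°

307 mS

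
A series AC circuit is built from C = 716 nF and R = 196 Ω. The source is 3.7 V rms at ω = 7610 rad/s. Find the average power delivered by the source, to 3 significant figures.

X_C = 1/(ωC) = 184 Ω
Z = 196 − j184 Ω
|Z| = √(196² + 184²) = 269 Ω
∠Z = arctan(-184/196) = -43.1°
I = V/|Z| = 13.8 mA
P = VI cos φ = 3.7 × 0.0138 × cos(-43.1°) = 37.2 mW

37.2 mW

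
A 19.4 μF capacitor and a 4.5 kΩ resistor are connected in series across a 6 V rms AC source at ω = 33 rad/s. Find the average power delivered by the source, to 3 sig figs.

7.14 mW

X_C = 1/(ωC) = 1560 Ω
Z = 4500 − j1560 Ω
|Z| = √(4500² + 1560²) = 4760 Ω
∠Z = arctan(-1560/4500) = -19.1°
I = V/|Z| = 1.26 mA
P = VI cos φ = 6 × 0.00126 × cos(-19.1°) = 7.14 mW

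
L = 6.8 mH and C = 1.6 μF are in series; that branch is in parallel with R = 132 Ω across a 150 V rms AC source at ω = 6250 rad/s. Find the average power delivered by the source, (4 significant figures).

X_L = ωL = 42.50 Ω
X_C = 1/(ωC) = 100.0 Ω
Branch 1: Z₁ = R = 132.0 Ω
Branch 2 (series LC): Z₂ = j(X_L − X_C) = −j57.50 Ω
Parallel: Z = Z₁Z₂/(Z₁+Z₂), |Z| = 52.72 Ω, ∠Z = -66.46°
I = V/|Z| = 2.845 A
P = VI cos φ = 150 × 2.845 × cos(-66.46°) = 170.5 W

170.5 W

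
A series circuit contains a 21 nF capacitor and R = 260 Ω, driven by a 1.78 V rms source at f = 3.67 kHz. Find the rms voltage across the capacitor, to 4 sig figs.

1.766 V

ω = 2πf = 23060 rad/s
X_C = 1/(ωC) = 2065 Ω
Z = 260.0 − j2065 Ω
|Z| = √(260.0² + 2065²) = 2081 Ω
I = V/|Z| = 855.2 μA
V_C = I·|Z_C| = 0.0008552 × 2065 = 1.766 V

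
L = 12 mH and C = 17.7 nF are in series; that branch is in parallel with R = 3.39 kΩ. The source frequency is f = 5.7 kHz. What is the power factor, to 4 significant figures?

ω = 2πf = 35810 rad/s
X_L = ωL = 429.8 Ω
X_C = 1/(ωC) = 1578 Ω
Branch 1: Z₁ = R = 3390 Ω
Branch 2 (series LC): Z₂ = j(X_L − X_C) = −j1148 Ω
Parallel: Z = Z₁Z₂/(Z₁+Z₂), |Z| = 1087 Ω, ∠Z = -71.30°
cos φ = cos(-71.30°) = 0.3207

0.3207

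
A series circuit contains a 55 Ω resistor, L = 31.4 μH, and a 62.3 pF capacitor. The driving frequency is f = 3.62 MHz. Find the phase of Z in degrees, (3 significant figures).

ω = 2πf = 2.275e+07 rad/s
X_L = ωL = 714 Ω
X_C = 1/(ωC) = 706 Ω
Net reactance X = X_L − X_C = 8.49 Ω
Z = 55.0 + j8.49 Ω
|Z| = √(55.0² + 8.49²) = 55.7 Ω
∠Z = arctan(8.49/55.0) = 8.78°

8.78°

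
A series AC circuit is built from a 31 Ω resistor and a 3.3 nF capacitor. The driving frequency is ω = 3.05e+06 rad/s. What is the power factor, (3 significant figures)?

0.298

X_C = 1/(ωC) = 99.4 Ω
Z = 31.0 − j99.4 Ω
|Z| = √(31.0² + 99.4²) = 104 Ω
∠Z = arctan(-99.4/31.0) = -72.7°
cos φ = cos(-72.7°) = 0.298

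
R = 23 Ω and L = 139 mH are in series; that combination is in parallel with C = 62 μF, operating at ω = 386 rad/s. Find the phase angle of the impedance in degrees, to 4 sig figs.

X_L = ωL = 53.65 Ω
X_C = 1/(ωC) = 41.79 Ω
Branch 1 (R+jX_L): Z₁ = 23.00 + j53.65 Ω, |Z₁| = 58.38 Ω
Branch 2 (−jX_C): Z₂ = −j41.79 Ω
Parallel: Z = Z₁Z₂/(Z₁+Z₂), |Z| = 94.25 Ω, ∠Z = -50.50°

-50.50°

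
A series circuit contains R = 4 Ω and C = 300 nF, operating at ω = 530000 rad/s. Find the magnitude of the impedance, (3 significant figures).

7.45 Ω

X_C = 1/(ωC) = 6.29 Ω
Z = 4.00 − j6.29 Ω
|Z| = √(4.00² + 6.29²) = 7.45 Ω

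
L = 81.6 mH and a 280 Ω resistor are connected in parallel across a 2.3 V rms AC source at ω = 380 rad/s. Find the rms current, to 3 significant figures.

X_L = ωL = 31.0 Ω
Parallel: admittances add. Y = 1/R + 1/(jωL)
Y = (0.00357 − j0.0322) S
|Y| = 0.0324 S → |Z| = 1/|Y| = 30.8 Ω, ∠Z = −∠Y = 83.7°
I = V/|Z| = 2.3/30.8 = 74.6 mA

74.6 mA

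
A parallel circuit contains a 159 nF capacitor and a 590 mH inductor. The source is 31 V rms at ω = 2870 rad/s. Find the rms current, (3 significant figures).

4.16 mA

X_L = ωL = 1690 Ω
X_C = 1/(ωC) = 2190 Ω
Parallel: admittances add. Y = 1/(jωL) + jωC
Y = (0 − j0.000134) S
|Y| = 0.000134 S → |Z| = 1/|Y| = 7450 Ω, ∠Z = −∠Y = 90.0°
I = V/|Z| = 31/7450 = 4.16 mA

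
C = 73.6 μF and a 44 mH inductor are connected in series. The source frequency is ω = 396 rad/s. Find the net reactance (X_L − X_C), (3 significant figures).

-16.9 Ω

X_L = ωL = 17.4 Ω
X_C = 1/(ωC) = 34.3 Ω
X = 17.4 − 34.3 = -16.9 Ω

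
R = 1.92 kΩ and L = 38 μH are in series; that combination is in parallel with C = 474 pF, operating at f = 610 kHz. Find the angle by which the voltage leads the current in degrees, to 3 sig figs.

ω = 2πf = 3.833e+06 rad/s
X_L = ωL = 146 Ω
X_C = 1/(ωC) = 550 Ω
Branch 1 (R+jX_L): Z₁ = 1920 + j146 Ω, |Z₁| = 1930 Ω
Branch 2 (−jX_C): Z₂ = −j550 Ω
Parallel: Z = Z₁Z₂/(Z₁+Z₂), |Z| = 540 Ω, ∠Z = -73.8°

-73.8°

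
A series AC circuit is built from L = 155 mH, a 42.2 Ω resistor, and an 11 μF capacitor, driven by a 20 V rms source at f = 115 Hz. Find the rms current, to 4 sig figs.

ω = 2πf = 722.6 rad/s
X_L = ωL = 112.0 Ω
X_C = 1/(ωC) = 125.8 Ω
Net reactance X = X_L − X_C = -13.82 Ω
Z = 42.20 − j13.82 Ω
|Z| = √(42.20² + 13.82²) = 44.40 Ω
I = V/|Z| = 20/44.40 = 450.4 mA

450.4 mA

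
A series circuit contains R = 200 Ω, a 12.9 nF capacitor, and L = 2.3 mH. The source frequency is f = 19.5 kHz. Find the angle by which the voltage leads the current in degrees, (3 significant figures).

ω = 2πf = 122500 rad/s
X_L = ωL = 282 Ω
X_C = 1/(ωC) = 633 Ω
Net reactance X = X_L − X_C = -351 Ω
Z = 200 − j351 Ω
|Z| = √(200² + 351²) = 404 Ω
∠Z = arctan(-351/200) = -60.3°

-60.3°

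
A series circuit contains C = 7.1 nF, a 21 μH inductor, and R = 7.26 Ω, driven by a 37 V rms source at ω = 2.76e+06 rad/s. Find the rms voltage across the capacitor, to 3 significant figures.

188 V

X_L = ωL = 58.0 Ω
X_C = 1/(ωC) = 51.0 Ω
Net reactance X = X_L − X_C = 6.93 Ω
Z = 7.26 + j6.93 Ω
|Z| = √(7.26² + 6.93²) = 10.0 Ω
I = V/|Z| = 3.69 A
V_C = I·|Z_C| = 3.69 × 51.0 = 188 V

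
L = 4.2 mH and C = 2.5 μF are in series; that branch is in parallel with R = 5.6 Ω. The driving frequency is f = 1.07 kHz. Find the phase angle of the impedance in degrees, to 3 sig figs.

ω = 2πf = 6723 rad/s
X_L = ωL = 28.2 Ω
X_C = 1/(ωC) = 59.5 Ω
Branch 1: Z₁ = R = 5.60 Ω
Branch 2 (series LC): Z₂ = j(X_L − X_C) = −j31.3 Ω
Parallel: Z = Z₁Z₂/(Z₁+Z₂), |Z| = 5.51 Ω, ∠Z = -10.2°

-10.2°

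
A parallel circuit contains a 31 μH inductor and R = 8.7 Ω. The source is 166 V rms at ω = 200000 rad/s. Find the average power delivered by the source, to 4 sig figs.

X_L = ωL = 6.200 Ω
Parallel: admittances add. Y = 1/R + 1/(jωL)
Y = (0.1149 − j0.1613) S
|Y| = 0.1981 S → |Z| = 1/|Y| = 5.049 Ω, ∠Z = −∠Y = 54.52°
I = V/|Z| = 32.88 A
P = VI cos φ = 166 × 32.88 × cos(54.52°) = 3.167 kW

3.167 kW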